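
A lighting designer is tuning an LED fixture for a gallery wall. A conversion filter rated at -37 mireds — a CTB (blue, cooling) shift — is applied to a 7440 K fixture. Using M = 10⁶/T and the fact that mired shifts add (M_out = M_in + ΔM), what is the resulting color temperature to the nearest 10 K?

M_in = 10⁶/7440 = 134.41 mireds.
M_out = 134.41 + (-37) = 97.41 mireds.
T_out = 10⁶/97.41 = 10266.0 K → 10270 K.

10270 K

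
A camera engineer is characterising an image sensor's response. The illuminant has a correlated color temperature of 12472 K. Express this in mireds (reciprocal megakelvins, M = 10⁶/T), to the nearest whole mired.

80 mireds

M = 10⁶ / 12472 = 80.180 → 80 mireds.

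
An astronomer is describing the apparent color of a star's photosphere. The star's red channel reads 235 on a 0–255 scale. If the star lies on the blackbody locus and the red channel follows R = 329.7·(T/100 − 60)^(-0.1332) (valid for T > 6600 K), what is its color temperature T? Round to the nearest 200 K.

(t − 60)^(-0.1332) = 235/329.7 = 0.71277.
t − 60 = 0.71277^(1/-0.1332) = 0.71277^(-7.508) = 12.705, so t = 72.705.
T = 100·t = 7271 K → 7200 K to the nearest 200 K.

7200 K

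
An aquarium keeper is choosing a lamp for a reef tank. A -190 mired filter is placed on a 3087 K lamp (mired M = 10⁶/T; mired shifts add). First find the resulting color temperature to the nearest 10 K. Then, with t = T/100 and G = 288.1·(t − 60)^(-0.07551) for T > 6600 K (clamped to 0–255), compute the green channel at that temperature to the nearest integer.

235

M_in = 10⁶/3087 = 323.94; M_out = 323.94 + (-190) = 133.94.
T_out = 10⁶/133.94 = 7466.1 K → 7470 K; t = 74.7.
G = 288.1·(74.7 − 60)^(-0.07551) = 288.1·14.7^(-0.07551) = 288.1·0.81631 = 235.179.
Rounded: 235.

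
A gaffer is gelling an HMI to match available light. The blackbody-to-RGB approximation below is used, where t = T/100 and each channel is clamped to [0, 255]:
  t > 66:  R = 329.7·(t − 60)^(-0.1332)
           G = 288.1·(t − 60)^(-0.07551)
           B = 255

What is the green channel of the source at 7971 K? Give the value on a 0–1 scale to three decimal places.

t = 7971/100 = 79.71; the t > 66 branch applies.
G = 288.1·(79.71 − 60)^(-0.07551) = 288.1·19.71^(-0.07551) = 288.1·0.79843 = 230.028.
On a 0–1 scale: 230.028/255 = 0.9021 → 0.902.

0.902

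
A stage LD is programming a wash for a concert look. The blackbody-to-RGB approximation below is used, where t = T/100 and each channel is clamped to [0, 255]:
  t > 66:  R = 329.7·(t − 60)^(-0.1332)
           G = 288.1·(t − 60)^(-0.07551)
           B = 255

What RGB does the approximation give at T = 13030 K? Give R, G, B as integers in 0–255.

t = 13030/100 = 130.3; the t > 66 branch applies.
R = 329.7·(130.3 − 60)^(-0.1332) = 329.7·70.3^(-0.1332) = 329.7·0.56753 = 187.113.
G = 288.1·(130.3 − 60)^(-0.07551) = 288.1·70.3^(-0.07551) = 288.1·0.72533 = 208.968.
B = 255 by definition for t > 66.
Rounded: (187, 209, 255).

R=187, G=209, B=255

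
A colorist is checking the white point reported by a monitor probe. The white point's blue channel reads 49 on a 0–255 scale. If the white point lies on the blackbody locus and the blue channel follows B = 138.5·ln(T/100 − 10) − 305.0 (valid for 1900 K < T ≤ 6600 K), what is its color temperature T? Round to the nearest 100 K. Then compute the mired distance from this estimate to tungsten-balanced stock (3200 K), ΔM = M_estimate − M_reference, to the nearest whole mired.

ln(t − 10) = (49 + 305.0) / 138.5 = 2.5560.
t − 10 = e^2.5560 = 12.884, so t = 22.884.
T = 100·t = 2288 K → 2300 K to the nearest 100 K.
M_estimate = 10⁶/2300 = 434.78; M_reference = 10⁶/3200 = 312.50.
ΔM = 434.78 − 312.50 = 122.28 → +122 mireds.

+122 mireds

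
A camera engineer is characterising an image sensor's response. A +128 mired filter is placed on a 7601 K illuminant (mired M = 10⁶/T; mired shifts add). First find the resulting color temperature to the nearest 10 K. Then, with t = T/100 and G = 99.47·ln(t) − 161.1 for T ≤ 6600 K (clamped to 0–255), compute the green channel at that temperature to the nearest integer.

M_in = 10⁶/7601 = 131.56; M_out = 131.56 + (+128) = 259.56.
T_out = 10⁶/259.56 = 3852.6 K → 3850 K; t = 38.5.
G = 99.47·ln 38.5 − 161.1 = 99.47·3.6507 − 161.1 = 202.031.
Rounded: 202.

202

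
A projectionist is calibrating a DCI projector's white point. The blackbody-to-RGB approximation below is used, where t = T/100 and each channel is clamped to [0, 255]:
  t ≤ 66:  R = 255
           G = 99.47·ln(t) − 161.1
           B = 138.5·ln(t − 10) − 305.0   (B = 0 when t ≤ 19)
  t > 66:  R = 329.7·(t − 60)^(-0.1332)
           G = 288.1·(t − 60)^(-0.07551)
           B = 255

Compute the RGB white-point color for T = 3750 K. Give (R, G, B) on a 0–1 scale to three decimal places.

t = 3750/100 = 37.5; the t ≤ 66 branch applies.
R = 255 by definition for t ≤ 66.
G = 99.47·ln 37.5 − 161.1 = 99.47·3.6243 − 161.1 = 199.413.
B = 138.5·ln(37.5 − 10) − 305.0 = 138.5·ln 27.5 − 305.0 = 138.5·3.3142 − 305.0 = 154.015.
Dividing each by 255: (1.0000, 0.7820, 0.6040) → (1.000, 0.782, 0.604).

(1.000, 0.782, 0.604)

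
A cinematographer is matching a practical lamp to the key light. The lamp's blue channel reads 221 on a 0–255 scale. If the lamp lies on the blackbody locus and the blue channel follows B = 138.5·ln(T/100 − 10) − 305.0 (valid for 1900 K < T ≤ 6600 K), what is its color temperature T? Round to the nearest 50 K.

ln(t − 10) = (221 + 305.0) / 138.5 = 3.7978.
t − 10 = e^3.7978 = 44.604, so t = 54.604.
T = 100·t = 5460 K → 5450 K to the nearest 50 K.

5450 K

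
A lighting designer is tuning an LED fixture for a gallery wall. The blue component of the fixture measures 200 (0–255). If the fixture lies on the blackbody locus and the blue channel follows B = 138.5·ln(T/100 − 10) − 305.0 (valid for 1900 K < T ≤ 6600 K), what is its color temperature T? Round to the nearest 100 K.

4800 K

ln(t − 10) = (200 + 305.0) / 138.5 = 3.6462.
t − 10 = e^3.6462 = 38.329, so t = 48.329.
T = 100·t = 4833 K → 4800 K to the nearest 100 K.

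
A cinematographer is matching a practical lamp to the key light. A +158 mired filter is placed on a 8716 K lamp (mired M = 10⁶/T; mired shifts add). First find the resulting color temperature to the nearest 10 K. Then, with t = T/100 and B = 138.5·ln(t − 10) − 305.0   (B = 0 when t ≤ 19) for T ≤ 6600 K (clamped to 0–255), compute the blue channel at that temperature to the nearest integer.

150

M_in = 10⁶/8716 = 114.73; M_out = 114.73 + (+158) = 272.73.
T_out = 10⁶/272.73 = 3666.6 K → 3670 K; t = 36.7.
B = 138.5·ln(36.7 − 10) − 305.0 = 138.5·ln 26.7 − 305.0 = 138.5·3.2847 − 305.0 = 149.926.
Rounded: 150.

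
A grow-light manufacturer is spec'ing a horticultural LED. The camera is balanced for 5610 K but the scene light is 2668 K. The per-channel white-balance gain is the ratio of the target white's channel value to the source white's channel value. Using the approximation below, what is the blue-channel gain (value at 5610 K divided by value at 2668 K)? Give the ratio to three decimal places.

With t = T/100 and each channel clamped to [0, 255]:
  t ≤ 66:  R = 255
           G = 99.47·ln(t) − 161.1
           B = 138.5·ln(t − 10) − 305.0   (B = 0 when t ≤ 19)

At 2668 K (t = 26.68):
  B = 138.5·ln(26.68 − 10) − 305.0 = 138.5·ln 16.68 − 305.0 = 138.5·2.8142 − 305.0 = 84.768.
At 5610 K (t = 56.1):
  B = 138.5·ln(56.1 − 10) − 305.0 = 138.5·ln 46.1 − 305.0 = 138.5·3.8308 − 305.0 = 225.568.
Gain = 225.568 / 84.768 = 2.6610 → 2.661.

2.661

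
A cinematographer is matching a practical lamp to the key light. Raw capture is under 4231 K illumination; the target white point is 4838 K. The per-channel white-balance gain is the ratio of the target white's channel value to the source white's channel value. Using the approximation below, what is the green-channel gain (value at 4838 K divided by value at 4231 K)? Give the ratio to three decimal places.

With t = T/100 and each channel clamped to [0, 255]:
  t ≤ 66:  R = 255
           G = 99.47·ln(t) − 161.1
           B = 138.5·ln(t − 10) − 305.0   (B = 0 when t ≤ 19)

At 4231 K (t = 42.31):
  G = 99.47·ln 42.31 − 161.1 = 99.47·3.7450 − 161.1 = 211.417.
At 4838 K (t = 48.38):
  G = 99.47·ln 48.38 − 161.1 = 99.47·3.8791 − 161.1 = 224.753.
Gain = 224.753 / 211.417 = 1.0631 → 1.063.

1.063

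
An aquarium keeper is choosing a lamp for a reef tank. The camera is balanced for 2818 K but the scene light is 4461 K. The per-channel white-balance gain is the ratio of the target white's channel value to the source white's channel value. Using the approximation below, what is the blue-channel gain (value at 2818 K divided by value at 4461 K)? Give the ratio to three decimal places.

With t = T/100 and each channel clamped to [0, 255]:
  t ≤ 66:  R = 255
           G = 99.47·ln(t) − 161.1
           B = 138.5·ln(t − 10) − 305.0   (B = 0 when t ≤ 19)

0.520

At 4461 K (t = 44.61):
  B = 138.5·ln(44.61 − 10) − 305.0 = 138.5·ln 34.61 − 305.0 = 138.5·3.5441 − 305.0 = 185.864.
At 2818 K (t = 28.18):
  B = 138.5·ln(28.18 − 10) − 305.0 = 138.5·ln 18.18 − 305.0 = 138.5·2.9003 − 305.0 = 96.695.
Gain = 96.695 / 185.864 = 0.5202 → 0.520.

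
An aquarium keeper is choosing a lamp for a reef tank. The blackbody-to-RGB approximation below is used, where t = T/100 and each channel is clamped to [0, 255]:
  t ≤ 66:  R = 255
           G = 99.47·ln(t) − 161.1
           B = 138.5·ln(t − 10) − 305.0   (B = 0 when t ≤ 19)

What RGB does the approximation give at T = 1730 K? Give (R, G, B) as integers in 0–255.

(255, 122, 0)

t = 1730/100 = 17.3; the t ≤ 66 branch applies.
R = 255 by definition for t ≤ 66.
G = 99.47·ln 17.3 − 161.1 = 99.47·2.8507 − 161.1 = 122.460.
t = 17.3 ≤ 19, so B = 0.
Rounded: (255, 122, 0).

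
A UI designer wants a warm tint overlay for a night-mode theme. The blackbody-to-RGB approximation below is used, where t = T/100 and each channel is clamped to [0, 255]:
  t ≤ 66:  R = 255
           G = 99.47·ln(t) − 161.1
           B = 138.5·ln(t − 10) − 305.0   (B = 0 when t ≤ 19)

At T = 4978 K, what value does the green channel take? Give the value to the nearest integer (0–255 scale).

228

t = 4978/100 = 49.78; the t ≤ 66 branch applies.
G = 99.47·ln 49.78 − 161.1 = 99.47·3.9076 − 161.1 = 227.590.
Rounded: 228.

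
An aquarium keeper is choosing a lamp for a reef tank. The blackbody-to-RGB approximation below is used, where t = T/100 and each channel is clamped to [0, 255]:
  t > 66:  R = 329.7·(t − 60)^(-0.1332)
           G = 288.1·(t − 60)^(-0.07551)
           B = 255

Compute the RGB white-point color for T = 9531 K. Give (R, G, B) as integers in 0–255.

(205, 220, 255)

t = 9531/100 = 95.31; the t > 66 branch applies.
R = 329.7·(95.31 − 60)^(-0.1332) = 329.7·35.31^(-0.1332) = 329.7·0.62204 = 205.087.
G = 288.1·(95.31 − 60)^(-0.07551) = 288.1·35.31^(-0.07551) = 288.1·0.76404 = 220.121.
B = 255 by definition for t > 66.
Rounded: (205, 220, 255).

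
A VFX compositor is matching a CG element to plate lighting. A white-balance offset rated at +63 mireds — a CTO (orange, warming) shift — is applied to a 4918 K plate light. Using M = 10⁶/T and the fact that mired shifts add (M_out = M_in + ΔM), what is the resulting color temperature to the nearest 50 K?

M_in = 10⁶/4918 = 203.33 mireds.
M_out = 203.33 + (+63) = 266.33 mireds.
T_out = 10⁶/266.33 = 3754.7 K → 3750 K.

3750 K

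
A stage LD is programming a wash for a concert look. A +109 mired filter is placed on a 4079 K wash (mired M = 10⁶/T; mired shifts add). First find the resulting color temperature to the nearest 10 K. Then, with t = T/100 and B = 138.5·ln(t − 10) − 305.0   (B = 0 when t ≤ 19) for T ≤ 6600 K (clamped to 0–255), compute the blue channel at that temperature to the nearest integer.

97

M_in = 10⁶/4079 = 245.16; M_out = 245.16 + (+109) = 354.16.
T_out = 10⁶/354.16 = 2823.6 K → 2820 K; t = 28.2.
B = 138.5·ln(28.2 − 10) − 305.0 = 138.5·ln 18.2 − 305.0 = 138.5·2.9014 − 305.0 = 96.847.
Rounded: 97.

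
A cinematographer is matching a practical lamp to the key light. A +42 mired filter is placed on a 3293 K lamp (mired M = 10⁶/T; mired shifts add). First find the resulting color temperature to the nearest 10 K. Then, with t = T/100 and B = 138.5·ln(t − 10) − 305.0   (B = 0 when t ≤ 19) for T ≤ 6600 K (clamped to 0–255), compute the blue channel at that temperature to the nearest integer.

M_in = 10⁶/3293 = 303.67; M_out = 303.67 + (+42) = 345.67.
T_out = 10⁶/345.67 = 2892.9 K → 2890 K; t = 28.9.
B = 138.5·ln(28.9 − 10) − 305.0 = 138.5·ln 18.9 − 305.0 = 138.5·2.9392 − 305.0 = 102.074.
Rounded: 102.

102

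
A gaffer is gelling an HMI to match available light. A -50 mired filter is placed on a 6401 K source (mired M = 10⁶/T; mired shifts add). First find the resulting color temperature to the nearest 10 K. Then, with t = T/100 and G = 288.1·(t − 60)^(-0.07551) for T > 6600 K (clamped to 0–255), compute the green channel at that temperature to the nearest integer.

221

M_in = 10⁶/6401 = 156.23; M_out = 156.23 + (-50) = 106.23.
T_out = 10⁶/106.23 = 9413.9 K → 9410 K; t = 94.1.
G = 288.1·(94.1 − 60)^(-0.07551) = 288.1·34.1^(-0.07551) = 288.1·0.76606 = 220.701.
Rounded: 221.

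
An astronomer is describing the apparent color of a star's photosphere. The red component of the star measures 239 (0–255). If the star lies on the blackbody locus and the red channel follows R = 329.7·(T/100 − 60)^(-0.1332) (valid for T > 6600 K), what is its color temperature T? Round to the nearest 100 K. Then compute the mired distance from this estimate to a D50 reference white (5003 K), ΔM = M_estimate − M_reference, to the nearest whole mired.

-59 mireds

(t − 60)^(-0.1332) = 239/329.7 = 0.72490.
t − 60 = 0.72490^(1/-0.1332) = 0.72490^(-7.508) = 11.193, so t = 71.193.
T = 100·t = 7119 K → 7100 K to the nearest 100 K.
M_estimate = 10⁶/7100 = 140.85; M_reference = 10⁶/5003 = 199.88.
ΔM = 140.85 − 199.88 = -59.04 → -59 mireds.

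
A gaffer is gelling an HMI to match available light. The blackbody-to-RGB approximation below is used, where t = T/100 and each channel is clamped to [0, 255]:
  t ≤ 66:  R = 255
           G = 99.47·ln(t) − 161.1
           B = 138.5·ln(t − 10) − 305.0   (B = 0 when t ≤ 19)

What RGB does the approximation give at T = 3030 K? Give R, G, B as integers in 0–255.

t = 3030/100 = 30.3; the t ≤ 66 branch applies.
R = 255 by definition for t ≤ 66.
G = 99.47·ln 30.3 − 161.1 = 99.47·3.4111 − 161.1 = 178.207.
B = 138.5·ln(30.3 − 10) − 305.0 = 138.5·ln 20.3 − 305.0 = 138.5·3.0106 − 305.0 = 111.971.
Rounded: (255, 178, 112).

R=255, G=178, B=112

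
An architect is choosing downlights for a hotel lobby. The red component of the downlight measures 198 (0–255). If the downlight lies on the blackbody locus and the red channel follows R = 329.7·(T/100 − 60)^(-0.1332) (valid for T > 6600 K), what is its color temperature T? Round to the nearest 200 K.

10600 K

(t − 60)^(-0.1332) = 198/329.7 = 0.60055.
t − 60 = 0.60055^(1/-0.1332) = 0.60055^(-7.508) = 45.980, so t = 105.980.
T = 100·t = 10598 K → 10600 K to the nearest 200 K.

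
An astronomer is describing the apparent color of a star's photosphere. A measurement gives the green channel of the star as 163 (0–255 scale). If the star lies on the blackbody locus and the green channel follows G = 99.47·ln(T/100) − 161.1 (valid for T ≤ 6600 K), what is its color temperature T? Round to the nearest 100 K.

2600 K

ln t = (163 + 161.1) / 99.47 = 3.2583.
t = e^3.2583 = 26.004.
T = 100·t = 2600 K → 2600 K to the nearest 100 K.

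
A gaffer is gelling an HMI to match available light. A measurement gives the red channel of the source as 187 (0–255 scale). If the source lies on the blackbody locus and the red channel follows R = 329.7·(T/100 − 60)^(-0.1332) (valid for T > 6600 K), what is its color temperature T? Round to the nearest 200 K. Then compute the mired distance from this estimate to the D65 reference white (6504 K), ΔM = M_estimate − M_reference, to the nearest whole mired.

-77 mireds

(t − 60)^(-0.1332) = 187/329.7 = 0.56718.
t − 60 = 0.56718^(1/-0.1332) = 0.56718^(-7.508) = 70.620, so t = 130.620.
T = 100·t = 13062 K → 13000 K to the nearest 200 K.
M_estimate = 10⁶/13000 = 76.92; M_reference = 10⁶/6504 = 153.75.
ΔM = 76.92 − 153.75 = -76.83 → -77 mireds.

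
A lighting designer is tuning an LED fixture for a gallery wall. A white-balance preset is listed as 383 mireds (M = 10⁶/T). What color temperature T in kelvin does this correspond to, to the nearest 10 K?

2610 K

T = 10⁶ / 383 = 2610.97 K → 2610 K.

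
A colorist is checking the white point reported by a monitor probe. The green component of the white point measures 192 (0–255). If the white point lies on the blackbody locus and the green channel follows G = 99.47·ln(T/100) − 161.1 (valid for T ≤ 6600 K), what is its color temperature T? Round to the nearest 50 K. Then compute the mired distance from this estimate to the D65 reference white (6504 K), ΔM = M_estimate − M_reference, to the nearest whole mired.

ln t = (192 + 161.1) / 99.47 = 3.5498.
t = e^3.5498 = 34.807.
T = 100·t = 3481 K → 3500 K to the nearest 50 K.
M_estimate = 10⁶/3500 = 285.71; M_reference = 10⁶/6504 = 153.75.
ΔM = 285.71 − 153.75 = 131.96 → +132 mireds.

+132 mireds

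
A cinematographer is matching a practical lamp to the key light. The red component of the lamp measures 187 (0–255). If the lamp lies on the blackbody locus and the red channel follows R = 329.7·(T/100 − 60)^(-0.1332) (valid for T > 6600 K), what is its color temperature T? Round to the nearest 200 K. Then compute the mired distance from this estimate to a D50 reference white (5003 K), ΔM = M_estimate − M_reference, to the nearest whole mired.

-123 mireds

(t − 60)^(-0.1332) = 187/329.7 = 0.56718.
t − 60 = 0.56718^(1/-0.1332) = 0.56718^(-7.508) = 70.620, so t = 130.620.
T = 100·t = 13062 K → 13000 K to the nearest 200 K.
M_estimate = 10⁶/13000 = 76.92; M_reference = 10⁶/5003 = 199.88.
ΔM = 76.92 − 199.88 = -122.96 → -123 mireds.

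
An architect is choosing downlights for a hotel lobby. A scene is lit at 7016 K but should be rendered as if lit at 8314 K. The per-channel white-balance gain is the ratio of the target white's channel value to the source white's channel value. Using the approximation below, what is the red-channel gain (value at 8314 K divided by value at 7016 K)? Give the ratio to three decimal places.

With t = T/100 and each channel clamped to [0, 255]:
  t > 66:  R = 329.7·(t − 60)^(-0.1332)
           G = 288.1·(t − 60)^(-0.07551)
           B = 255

0.896

At 7016 K (t = 70.16):
  R = 329.7·(70.16 − 60)^(-0.1332) = 329.7·10.16^(-0.1332) = 329.7·0.73431 = 242.103.
At 8314 K (t = 83.14):
  R = 329.7·(83.14 − 60)^(-0.1332) = 329.7·23.14^(-0.1332) = 329.7·0.65806 = 216.963.
Gain = 216.963 / 242.103 = 0.8962 → 0.896.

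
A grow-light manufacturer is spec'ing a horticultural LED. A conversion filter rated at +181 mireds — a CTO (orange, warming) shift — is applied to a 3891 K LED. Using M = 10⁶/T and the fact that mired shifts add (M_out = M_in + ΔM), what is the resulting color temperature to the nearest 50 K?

2300 K

M_in = 10⁶/3891 = 257.00 mireds.
M_out = 257.00 + (+181) = 438.00 mireds.
T_out = 10⁶/438.00 = 2283.1 K → 2300 K.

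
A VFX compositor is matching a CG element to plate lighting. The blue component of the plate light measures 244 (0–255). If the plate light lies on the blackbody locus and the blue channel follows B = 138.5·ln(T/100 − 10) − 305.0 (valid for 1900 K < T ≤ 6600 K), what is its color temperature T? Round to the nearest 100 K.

ln(t − 10) = (244 + 305.0) / 138.5 = 3.9639.
t − 10 = e^3.9639 = 52.662, so t = 62.662.
T = 100·t = 6266 K → 6300 K to the nearest 100 K.

6300 K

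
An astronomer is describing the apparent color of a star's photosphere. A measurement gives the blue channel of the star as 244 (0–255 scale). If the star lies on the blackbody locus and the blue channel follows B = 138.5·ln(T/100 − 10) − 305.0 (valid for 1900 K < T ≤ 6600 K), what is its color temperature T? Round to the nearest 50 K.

6250 K

ln(t − 10) = (244 + 305.0) / 138.5 = 3.9639.
t − 10 = e^3.9639 = 52.662, so t = 62.662.
T = 100·t = 6266 K → 6250 K to the nearest 50 K.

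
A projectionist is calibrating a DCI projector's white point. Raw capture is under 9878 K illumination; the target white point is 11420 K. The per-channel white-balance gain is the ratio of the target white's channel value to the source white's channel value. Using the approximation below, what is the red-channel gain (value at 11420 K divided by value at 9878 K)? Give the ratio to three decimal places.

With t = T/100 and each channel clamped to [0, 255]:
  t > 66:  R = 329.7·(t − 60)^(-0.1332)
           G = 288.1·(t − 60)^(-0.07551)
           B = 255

0.956

At 9878 K (t = 98.78):
  R = 329.7·(98.78 − 60)^(-0.1332) = 329.7·38.78^(-0.1332) = 329.7·0.61432 = 202.543.
At 11420 K (t = 114.2):
  R = 329.7·(114.2 − 60)^(-0.1332) = 329.7·54.2^(-0.1332) = 329.7·0.58753 = 193.709.
Gain = 193.709 / 202.543 = 0.9564 → 0.956.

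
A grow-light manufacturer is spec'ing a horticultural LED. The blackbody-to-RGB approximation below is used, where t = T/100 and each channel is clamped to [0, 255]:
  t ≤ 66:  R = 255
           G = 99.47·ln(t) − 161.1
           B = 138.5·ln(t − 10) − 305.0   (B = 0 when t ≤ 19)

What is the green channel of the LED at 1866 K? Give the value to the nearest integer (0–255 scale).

t = 1866/100 = 18.66; the t ≤ 66 branch applies.
G = 99.47·ln 18.66 − 161.1 = 99.47·2.9264 − 161.1 = 129.987.
Rounded: 130.

130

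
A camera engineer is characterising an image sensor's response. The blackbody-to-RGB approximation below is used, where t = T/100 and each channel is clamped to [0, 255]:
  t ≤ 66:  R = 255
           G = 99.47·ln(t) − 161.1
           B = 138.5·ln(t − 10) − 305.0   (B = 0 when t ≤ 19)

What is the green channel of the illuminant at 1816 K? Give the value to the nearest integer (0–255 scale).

127

t = 1816/100 = 18.16; the t ≤ 66 branch applies.
G = 99.47·ln 18.16 − 161.1 = 99.47·2.8992 − 161.1 = 127.286.
Rounded: 127.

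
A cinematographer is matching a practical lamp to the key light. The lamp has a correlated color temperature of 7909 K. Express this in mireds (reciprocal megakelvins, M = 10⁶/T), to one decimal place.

126.4 mireds

M = 10⁶ / 7909 = 126.438 → 126.4 mireds.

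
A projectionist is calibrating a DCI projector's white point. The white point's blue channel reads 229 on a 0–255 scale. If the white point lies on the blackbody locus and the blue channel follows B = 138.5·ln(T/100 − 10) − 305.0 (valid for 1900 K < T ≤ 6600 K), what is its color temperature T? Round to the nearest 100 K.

5700 K

ln(t − 10) = (229 + 305.0) / 138.5 = 3.8556.
t − 10 = e^3.8556 = 47.257, so t = 57.257.
T = 100·t = 5726 K → 5700 K to the nearest 100 K.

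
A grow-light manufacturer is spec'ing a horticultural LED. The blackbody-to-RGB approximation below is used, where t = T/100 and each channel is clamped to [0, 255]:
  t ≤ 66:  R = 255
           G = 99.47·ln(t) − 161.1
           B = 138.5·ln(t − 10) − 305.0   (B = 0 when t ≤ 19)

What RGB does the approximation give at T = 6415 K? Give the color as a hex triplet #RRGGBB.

t = 6415/100 = 64.15; the t ≤ 66 branch applies.
R = 255 by definition for t ≤ 66.
G = 99.47·ln 64.15 − 161.1 = 99.47·4.1612 − 161.1 = 252.817.
B = 138.5·ln(64.15 − 10) − 305.0 = 138.5·ln 54.15 − 305.0 = 138.5·3.9918 − 305.0 = 247.858.
Rounded: (255, 253, 248).
In hex: #FFFDF8.

#FFFDF8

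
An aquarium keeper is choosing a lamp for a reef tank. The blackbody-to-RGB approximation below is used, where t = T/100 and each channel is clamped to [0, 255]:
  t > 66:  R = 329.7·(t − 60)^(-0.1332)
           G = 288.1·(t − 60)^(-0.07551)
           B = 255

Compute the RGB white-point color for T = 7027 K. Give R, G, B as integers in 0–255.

t = 7027/100 = 70.27; the t > 66 branch applies.
R = 329.7·(70.27 − 60)^(-0.1332) = 329.7·10.27^(-0.1332) = 329.7·0.73326 = 241.756.
G = 288.1·(70.27 − 60)^(-0.07551) = 288.1·10.27^(-0.07551) = 288.1·0.83872 = 241.635.
B = 255 by definition for t > 66.
Rounded: (242, 242, 255).

R=242, G=242, B=255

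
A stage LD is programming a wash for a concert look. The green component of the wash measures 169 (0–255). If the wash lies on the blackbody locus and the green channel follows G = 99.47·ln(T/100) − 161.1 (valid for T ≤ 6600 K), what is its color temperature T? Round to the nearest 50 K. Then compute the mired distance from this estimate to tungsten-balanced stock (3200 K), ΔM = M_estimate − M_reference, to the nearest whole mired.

+51 mireds

ln t = (169 + 161.1) / 99.47 = 3.3186.
t = e^3.3186 = 27.621.
T = 100·t = 2762 K → 2750 K to the nearest 50 K.
M_estimate = 10⁶/2750 = 363.64; M_reference = 10⁶/3200 = 312.50.
ΔM = 363.64 − 312.50 = 51.14 → +51 mireds.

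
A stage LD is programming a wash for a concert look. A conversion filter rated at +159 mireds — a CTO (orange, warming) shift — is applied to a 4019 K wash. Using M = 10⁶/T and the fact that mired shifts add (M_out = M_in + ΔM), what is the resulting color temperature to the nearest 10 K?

M_in = 10⁶/4019 = 248.82 mireds.
M_out = 248.82 + (+159) = 407.82 mireds.
T_out = 10⁶/407.82 = 2452.1 K → 2450 K.

2450 K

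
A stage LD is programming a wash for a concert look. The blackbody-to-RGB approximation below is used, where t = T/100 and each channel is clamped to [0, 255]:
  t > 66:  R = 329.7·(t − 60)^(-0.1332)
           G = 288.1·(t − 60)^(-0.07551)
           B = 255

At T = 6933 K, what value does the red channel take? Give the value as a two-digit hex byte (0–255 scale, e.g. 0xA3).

0xF5

t = 6933/100 = 69.33; the t > 66 branch applies.
R = 329.7·(69.33 − 60)^(-0.1332) = 329.7·9.33^(-0.1332) = 329.7·0.74270 = 244.867.
Rounded: 245; in hex, 0xF5.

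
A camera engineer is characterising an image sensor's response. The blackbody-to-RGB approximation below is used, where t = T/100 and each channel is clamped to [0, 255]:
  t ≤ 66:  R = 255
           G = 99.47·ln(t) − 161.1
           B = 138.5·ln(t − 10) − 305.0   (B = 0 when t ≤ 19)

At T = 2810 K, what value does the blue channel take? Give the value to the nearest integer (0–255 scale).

t = 2810/100 = 28.1; the t ≤ 66 branch applies.
B = 138.5·ln(28.1 − 10) − 305.0 = 138.5·ln 18.1 − 305.0 = 138.5·2.8959 − 305.0 = 96.084.
Rounded: 96.

96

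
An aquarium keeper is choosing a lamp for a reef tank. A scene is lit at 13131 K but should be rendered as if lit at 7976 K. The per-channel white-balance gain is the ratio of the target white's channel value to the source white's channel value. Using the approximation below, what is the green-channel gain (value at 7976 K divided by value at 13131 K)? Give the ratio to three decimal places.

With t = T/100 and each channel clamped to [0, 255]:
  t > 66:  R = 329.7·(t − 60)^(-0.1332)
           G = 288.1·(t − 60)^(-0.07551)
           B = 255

1.102

At 13131 K (t = 131.31):
  G = 288.1·(131.31 − 60)^(-0.07551) = 288.1·71.31^(-0.07551) = 288.1·0.72455 = 208.743.
At 7976 K (t = 79.76):
  G = 288.1·(79.76 − 60)^(-0.07551) = 288.1·19.76^(-0.07551) = 288.1·0.79828 = 229.984.
Gain = 229.984 / 208.743 = 1.1018 → 1.102.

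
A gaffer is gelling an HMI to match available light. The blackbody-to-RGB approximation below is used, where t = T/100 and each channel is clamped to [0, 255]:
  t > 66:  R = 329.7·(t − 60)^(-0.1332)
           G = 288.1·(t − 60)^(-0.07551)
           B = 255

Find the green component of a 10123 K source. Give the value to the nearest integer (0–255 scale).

218

t = 10123/100 = 101.23; the t > 66 branch applies.
G = 288.1·(101.23 − 60)^(-0.07551) = 288.1·41.23^(-0.07551) = 288.1·0.75515 = 217.560.
Rounded: 218.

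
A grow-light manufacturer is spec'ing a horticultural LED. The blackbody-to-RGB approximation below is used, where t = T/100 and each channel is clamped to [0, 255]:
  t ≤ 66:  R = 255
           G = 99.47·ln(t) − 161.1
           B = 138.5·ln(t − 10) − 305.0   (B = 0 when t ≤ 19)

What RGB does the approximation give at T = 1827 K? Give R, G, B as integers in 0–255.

R=255, G=128, B=0

t = 1827/100 = 18.27; the t ≤ 66 branch applies.
R = 255 by definition for t ≤ 66.
G = 99.47·ln 18.27 − 161.1 = 99.47·2.9053 − 161.1 = 127.886.
t = 18.27 ≤ 19, so B = 0.
Rounded: (255, 128, 0).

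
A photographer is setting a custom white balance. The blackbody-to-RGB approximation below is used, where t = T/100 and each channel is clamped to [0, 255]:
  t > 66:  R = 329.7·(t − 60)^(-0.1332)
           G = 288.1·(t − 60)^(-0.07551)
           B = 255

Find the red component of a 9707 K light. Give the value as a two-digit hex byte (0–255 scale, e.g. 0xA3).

t = 9707/100 = 97.07; the t > 66 branch applies.
R = 329.7·(97.07 − 60)^(-0.1332) = 329.7·37.07^(-0.1332) = 329.7·0.61803 = 203.763.
Rounded: 204; in hex, 0xCC.

0xCC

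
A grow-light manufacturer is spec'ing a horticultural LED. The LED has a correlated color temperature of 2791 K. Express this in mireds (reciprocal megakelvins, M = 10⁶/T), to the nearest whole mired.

M = 10⁶ / 2791 = 358.295 → 358 mireds.

358 mireds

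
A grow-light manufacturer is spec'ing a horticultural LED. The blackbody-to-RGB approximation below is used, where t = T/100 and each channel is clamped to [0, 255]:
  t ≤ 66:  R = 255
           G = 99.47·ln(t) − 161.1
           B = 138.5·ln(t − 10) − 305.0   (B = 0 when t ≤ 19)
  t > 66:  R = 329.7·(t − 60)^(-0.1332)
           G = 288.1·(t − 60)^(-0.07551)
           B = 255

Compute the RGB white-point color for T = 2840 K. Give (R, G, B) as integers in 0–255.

t = 2840/100 = 28.4; the t ≤ 66 branch applies.
R = 255 by definition for t ≤ 66.
G = 99.47·ln 28.4 − 161.1 = 99.47·3.3464 − 161.1 = 171.765.
B = 138.5·ln(28.4 − 10) − 305.0 = 138.5·ln 18.4 − 305.0 = 138.5·2.9124 − 305.0 = 98.361.
Rounded: (255, 172, 98).

(255, 172, 98)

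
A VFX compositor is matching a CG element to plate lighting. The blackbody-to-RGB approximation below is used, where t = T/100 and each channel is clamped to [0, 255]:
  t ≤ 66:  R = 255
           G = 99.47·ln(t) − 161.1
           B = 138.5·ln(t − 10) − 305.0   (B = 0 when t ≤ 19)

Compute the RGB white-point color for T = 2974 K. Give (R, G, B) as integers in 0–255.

t = 2974/100 = 29.74; the t ≤ 66 branch applies.
R = 255 by definition for t ≤ 66.
G = 99.47·ln 29.74 − 161.1 = 99.47·3.3925 − 161.1 = 176.351.
B = 138.5·ln(29.74 − 10) − 305.0 = 138.5·ln 19.74 − 305.0 = 138.5·2.9826 − 305.0 = 108.097.
Rounded: (255, 176, 108).

(255, 176, 108)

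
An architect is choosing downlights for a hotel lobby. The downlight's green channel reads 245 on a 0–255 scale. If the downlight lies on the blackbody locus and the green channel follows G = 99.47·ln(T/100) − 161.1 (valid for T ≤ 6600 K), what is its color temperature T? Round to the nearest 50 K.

ln t = (245 + 161.1) / 99.47 = 4.0826.
t = e^4.0826 = 59.302.
T = 100·t = 5930 K → 5950 K to the nearest 50 K.

5950 K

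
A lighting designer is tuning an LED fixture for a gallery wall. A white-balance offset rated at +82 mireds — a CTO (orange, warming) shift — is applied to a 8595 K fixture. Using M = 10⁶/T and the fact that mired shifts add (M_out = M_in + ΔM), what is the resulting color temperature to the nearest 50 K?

M_in = 10⁶/8595 = 116.35 mireds.
M_out = 116.35 + (+82) = 198.35 mireds.
T_out = 10⁶/198.35 = 5041.7 K → 5050 K.

5050 K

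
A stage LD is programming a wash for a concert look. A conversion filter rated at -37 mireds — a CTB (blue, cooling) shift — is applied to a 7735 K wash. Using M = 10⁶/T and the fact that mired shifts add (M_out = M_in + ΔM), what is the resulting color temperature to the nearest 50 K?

10850 K

M_in = 10⁶/7735 = 129.28 mireds.
M_out = 129.28 + (-37) = 92.28 mireds.
T_out = 10⁶/92.28 = 10836.3 K → 10850 K.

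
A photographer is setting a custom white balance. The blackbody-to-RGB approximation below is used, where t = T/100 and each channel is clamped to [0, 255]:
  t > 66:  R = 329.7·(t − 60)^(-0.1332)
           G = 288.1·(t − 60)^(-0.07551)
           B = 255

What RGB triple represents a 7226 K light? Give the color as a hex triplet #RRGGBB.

t = 7226/100 = 72.26; the t > 66 branch applies.
R = 329.7·(72.26 − 60)^(-0.1332) = 329.7·12.26^(-0.1332) = 329.7·0.71616 = 236.120.
G = 288.1·(72.26 − 60)^(-0.07551) = 288.1·12.26^(-0.07551) = 288.1·0.82758 = 238.425.
B = 255 by definition for t > 66.
Rounded: (236, 238, 255).
In hex: #ECEEFF.

#ECEEFF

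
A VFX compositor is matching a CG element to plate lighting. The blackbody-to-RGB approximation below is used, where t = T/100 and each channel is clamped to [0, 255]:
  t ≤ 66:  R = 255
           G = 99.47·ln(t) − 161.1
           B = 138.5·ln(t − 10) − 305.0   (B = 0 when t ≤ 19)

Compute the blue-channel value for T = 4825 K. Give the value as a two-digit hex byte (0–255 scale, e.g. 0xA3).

0xC8

t = 4825/100 = 48.25; the t ≤ 66 branch applies.
B = 138.5·ln(48.25 − 10) − 305.0 = 138.5·ln 38.25 − 305.0 = 138.5·3.6441 − 305.0 = 199.714.
Rounded: 200; in hex, 0xC8.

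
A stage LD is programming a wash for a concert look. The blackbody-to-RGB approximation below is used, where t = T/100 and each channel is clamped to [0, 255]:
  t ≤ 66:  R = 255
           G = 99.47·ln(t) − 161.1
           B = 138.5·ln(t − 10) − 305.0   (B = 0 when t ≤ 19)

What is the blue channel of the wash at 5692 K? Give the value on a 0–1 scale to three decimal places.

0.894

t = 5692/100 = 56.92; the t ≤ 66 branch applies.
B = 138.5·ln(56.92 − 10) − 305.0 = 138.5·ln 46.92 − 305.0 = 138.5·3.8484 − 305.0 = 228.009.
On a 0–1 scale: 228.009/255 = 0.8942 → 0.894.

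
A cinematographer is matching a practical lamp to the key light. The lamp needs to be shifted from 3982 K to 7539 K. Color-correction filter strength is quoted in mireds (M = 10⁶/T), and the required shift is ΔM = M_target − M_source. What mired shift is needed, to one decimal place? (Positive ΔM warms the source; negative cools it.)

-118.5 mireds

M_source = 10⁶/3982 = 251.130; M_target = 10⁶/7539 = 132.644.
ΔM = 132.644 − 251.130 = -118.486 → -118.5 mireds, a cooling shift.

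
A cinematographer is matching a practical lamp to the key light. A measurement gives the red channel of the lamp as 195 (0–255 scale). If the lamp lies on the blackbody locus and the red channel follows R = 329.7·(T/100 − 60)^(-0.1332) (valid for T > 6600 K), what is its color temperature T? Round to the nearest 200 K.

(t − 60)^(-0.1332) = 195/329.7 = 0.59145.
t − 60 = 0.59145^(1/-0.1332) = 0.59145^(-7.508) = 51.564, so t = 111.564.
T = 100·t = 11156 K → 11200 K to the nearest 200 K.

11200 K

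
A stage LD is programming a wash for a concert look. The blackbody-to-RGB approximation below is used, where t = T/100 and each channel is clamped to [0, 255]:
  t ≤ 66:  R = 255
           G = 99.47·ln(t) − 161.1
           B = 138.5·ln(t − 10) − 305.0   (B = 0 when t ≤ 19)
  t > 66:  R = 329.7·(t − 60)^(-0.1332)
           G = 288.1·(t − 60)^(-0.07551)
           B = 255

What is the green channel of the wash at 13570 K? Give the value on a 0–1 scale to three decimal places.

0.815

t = 13570/100 = 135.7; the t > 66 branch applies.
G = 288.1·(135.7 − 60)^(-0.07551) = 288.1·75.7^(-0.07551) = 288.1·0.72129 = 207.803.
On a 0–1 scale: 207.803/255 = 0.8149 → 0.815.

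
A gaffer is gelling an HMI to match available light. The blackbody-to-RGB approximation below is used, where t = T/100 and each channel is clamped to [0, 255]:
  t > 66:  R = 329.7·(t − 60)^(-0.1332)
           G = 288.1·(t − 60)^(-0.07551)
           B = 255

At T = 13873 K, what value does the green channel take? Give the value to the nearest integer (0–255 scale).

207

t = 13873/100 = 138.73; the t > 66 branch applies.
G = 288.1·(138.73 − 60)^(-0.07551) = 288.1·78.73^(-0.07551) = 288.1·0.71915 = 207.189.
Rounded: 207.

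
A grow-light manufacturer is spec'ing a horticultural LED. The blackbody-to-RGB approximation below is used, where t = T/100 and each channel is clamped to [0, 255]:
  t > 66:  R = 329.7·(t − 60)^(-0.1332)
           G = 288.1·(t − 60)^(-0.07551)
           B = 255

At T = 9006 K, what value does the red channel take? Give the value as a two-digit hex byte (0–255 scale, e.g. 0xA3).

t = 9006/100 = 90.06; the t > 66 branch applies.
R = 329.7·(90.06 − 60)^(-0.1332) = 329.7·30.06^(-0.1332) = 329.7·0.63552 = 209.532.
Rounded: 210; in hex, 0xD2.

0xD2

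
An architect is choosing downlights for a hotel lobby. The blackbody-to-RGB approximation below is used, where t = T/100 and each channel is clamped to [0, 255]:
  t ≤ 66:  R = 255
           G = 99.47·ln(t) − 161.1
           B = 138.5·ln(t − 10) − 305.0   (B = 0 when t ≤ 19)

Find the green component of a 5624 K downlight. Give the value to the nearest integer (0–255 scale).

t = 5624/100 = 56.24; the t ≤ 66 branch applies.
G = 99.47·ln 56.24 − 161.1 = 99.47·4.0296 − 161.1 = 239.727.
Rounded: 240.

240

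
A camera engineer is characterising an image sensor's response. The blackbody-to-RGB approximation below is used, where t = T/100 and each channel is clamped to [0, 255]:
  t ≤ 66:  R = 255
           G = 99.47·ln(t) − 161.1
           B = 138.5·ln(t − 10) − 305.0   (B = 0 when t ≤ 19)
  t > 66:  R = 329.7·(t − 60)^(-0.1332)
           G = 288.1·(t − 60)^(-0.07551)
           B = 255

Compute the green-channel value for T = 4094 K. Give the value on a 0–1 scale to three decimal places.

t = 4094/100 = 40.94; the t ≤ 66 branch applies.
G = 99.47·ln 40.94 − 161.1 = 99.47·3.7121 − 161.1 = 208.143.
On a 0–1 scale: 208.143/255 = 0.8162 → 0.816.

0.816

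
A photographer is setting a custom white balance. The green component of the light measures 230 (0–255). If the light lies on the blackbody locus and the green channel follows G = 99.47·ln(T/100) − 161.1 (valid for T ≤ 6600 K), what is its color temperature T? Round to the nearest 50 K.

ln t = (230 + 161.1) / 99.47 = 3.9318.
t = e^3.9318 = 51.001.
T = 100·t = 5100 K → 5100 K to the nearest 50 K.

5100 K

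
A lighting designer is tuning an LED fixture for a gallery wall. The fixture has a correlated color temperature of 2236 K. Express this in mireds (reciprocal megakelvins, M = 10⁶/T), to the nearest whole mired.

447 mireds

M = 10⁶ / 2236 = 447.227 → 447 mireds.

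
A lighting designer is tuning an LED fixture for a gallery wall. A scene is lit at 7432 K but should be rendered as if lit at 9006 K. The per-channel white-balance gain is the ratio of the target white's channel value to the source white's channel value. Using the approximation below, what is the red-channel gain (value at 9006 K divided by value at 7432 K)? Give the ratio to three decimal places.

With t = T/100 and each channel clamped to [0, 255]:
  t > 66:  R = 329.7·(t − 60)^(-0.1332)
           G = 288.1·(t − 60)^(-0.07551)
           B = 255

0.906

At 7432 K (t = 74.32):
  R = 329.7·(74.32 − 60)^(-0.1332) = 329.7·14.32^(-0.1332) = 329.7·0.70150 = 231.285.
At 9006 K (t = 90.06):
  R = 329.7·(90.06 − 60)^(-0.1332) = 329.7·30.06^(-0.1332) = 329.7·0.63552 = 209.532.
Gain = 209.532 / 231.285 = 0.9059 → 0.906.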